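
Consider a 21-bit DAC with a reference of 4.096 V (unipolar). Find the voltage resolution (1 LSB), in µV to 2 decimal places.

Full-scale span = 4.096 V.
LSB = 4.096 / 2^21 = 4.096 / 2097152 = 1.95313e-06 V = 1.95 µV.

1.95 µV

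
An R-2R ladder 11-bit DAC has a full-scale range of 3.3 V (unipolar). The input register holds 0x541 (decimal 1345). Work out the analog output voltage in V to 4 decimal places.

LSB = 3.3 V / 2^11 = 1.611 mV.
Code 0x541 = 1345 decimal.
V_out = 0 + 1345 × 0.00161133 V = 2.16724 V.

2.1672 V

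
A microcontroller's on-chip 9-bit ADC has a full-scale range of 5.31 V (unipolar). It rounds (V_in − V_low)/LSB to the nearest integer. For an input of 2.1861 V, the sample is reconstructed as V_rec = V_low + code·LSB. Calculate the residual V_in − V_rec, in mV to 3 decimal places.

-2.201 mV

One LSB is 5.31 V / 512 = 10.371 mV.
(V_in − V_low)/LSB = (2.1861 − 0)/0.0103711 = 210.7878 → code 211 (round).
V_rec = 0 + 211·0.0103711 = 2.1883008 V.
V_in − V_rec = -0.00220078 V = -2.201 mV.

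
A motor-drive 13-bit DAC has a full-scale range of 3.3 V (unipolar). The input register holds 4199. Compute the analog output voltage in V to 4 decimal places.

1.6915 V

LSB = 3.3 V / 2^13 = 402.83 µV.
V_out = 0 + 4199 × 0.000402832 V = 1.69149 V.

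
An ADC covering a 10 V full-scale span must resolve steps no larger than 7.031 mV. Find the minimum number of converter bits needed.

11 bits

Number of steps required ≥ 10 V / 7.031 mV = 1422.27.
Need 2^N ≥ 1422.27; 2^10 = 1024, 2^11 = 2048.
Minimum N = 11.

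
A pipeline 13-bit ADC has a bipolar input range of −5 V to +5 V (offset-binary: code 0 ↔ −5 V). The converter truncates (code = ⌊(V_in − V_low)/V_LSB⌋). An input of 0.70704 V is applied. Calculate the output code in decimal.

LSB = 10 V / 8192 = 1.221 mV.
(V_in − V_low)/LSB = (0.70704 − (−5)) / 0.0012207 = 4675.207.
Floor → code 4675.

code 4675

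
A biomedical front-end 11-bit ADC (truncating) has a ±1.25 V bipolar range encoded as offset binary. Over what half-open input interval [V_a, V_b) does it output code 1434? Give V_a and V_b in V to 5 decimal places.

[0.50049 V, 0.50171 V)

LSB = 2.5/2^11 = 1.221 mV.
V_a = V_low + 1434·LSB = 0.500488 V; V_b = V_low + 1435·LSB = 0.501709 V.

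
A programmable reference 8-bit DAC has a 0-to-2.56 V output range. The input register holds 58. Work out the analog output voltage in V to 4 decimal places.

0.5800 V

LSB = 2.56 V / 2^8 = 10.000 mV.
V_out = 0 + 58 × 0.01 V = 0.58 V.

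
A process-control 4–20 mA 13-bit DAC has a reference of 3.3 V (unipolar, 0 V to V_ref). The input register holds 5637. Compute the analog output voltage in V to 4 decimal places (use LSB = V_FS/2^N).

LSB = 3.3 V / 2^13 = 402.83 µV.
V_out = 0 + 5637 × 0.000402832 V = 2.27076 V.

2.2708 V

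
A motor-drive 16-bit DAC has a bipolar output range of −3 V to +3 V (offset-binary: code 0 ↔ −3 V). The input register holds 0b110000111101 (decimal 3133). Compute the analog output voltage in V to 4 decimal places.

-2.7132 V

LSB = 6 V / 2^16 = 91.55 µV.
Code 0b110000111101 = 3133 decimal.
V_out = (−3) + 3133 × 9.15527e-05 V = -2.71317 V.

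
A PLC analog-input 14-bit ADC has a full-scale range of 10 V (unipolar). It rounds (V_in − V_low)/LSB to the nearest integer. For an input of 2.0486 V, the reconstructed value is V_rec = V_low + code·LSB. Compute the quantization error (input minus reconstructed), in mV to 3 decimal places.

0.260 mV

Step size: 10 V ÷ 2^14 = 0.610 mV.
(V_in − V_low)/LSB = (2.0486 − 0)/0.000610352 = 3356.4262 → code 3356 (round).
V_rec = 0 + 3356·0.000610352 = 2.0483398 V.
Error = 2.0486 − 2.0483398 = 0.000260156 V = 0.260 mV.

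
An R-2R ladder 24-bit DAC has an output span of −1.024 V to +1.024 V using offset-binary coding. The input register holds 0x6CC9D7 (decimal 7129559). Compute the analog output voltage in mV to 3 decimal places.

LSB = 2.048 V / 2^24 = 0.12 µV.
Code 0x6CC9D7 = 7129559 decimal.
V_out = (−1.024) + 7129559 × 1.2207e-07 V = -0.153693 V.
= -153.693 mV.

-153.693 mV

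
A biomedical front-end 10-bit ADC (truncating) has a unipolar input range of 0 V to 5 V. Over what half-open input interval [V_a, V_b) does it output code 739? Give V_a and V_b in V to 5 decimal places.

LSB = 5/2^10 = 4.883 mV.
V_a = V_low + 739·LSB = 3.6084 V; V_b = V_low + 740·LSB = 3.61328 V.

[3.60840 V, 3.61328 V)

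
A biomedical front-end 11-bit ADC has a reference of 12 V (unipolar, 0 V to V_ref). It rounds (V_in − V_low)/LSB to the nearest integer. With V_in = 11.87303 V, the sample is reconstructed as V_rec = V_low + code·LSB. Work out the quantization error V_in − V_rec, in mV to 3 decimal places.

1.936 mV

One LSB is 12 V / 2048 = 5.859 mV.
(V_in − V_low)/LSB = (11.87303 − 0)/0.00585938 = 2026.3305 → code 2026 (round).
Code 2026 maps back to 0 + 2026×0.00585938 V = 11.871094 V.
V_in − V_rec = 0.00193625 V = 1.936 mV.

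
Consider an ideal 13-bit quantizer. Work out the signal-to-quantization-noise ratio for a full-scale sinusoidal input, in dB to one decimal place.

SNR ≈ 6.02·N + 1.76 dB = 6.02·13 + 1.76 = 80.02 dB.

80.0 dB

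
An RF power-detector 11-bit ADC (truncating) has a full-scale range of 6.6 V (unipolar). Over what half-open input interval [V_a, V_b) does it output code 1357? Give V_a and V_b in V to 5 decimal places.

LSB = 6.6/2^11 = 3.223 mV.
V_a = V_low + 1357·LSB = 4.37314 V; V_b = V_low + 1358·LSB = 4.37637 V.

[4.37314 V, 4.37637 V)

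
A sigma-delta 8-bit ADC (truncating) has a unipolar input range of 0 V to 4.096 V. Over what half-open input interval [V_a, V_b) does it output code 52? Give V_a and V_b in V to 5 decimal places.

[0.83200 V, 0.84800 V)

LSB = 4.096/2^8 = 16.000 mV.
V_a = V_low + 52·LSB = 0.832 V; V_b = V_low + 53·LSB = 0.848 V.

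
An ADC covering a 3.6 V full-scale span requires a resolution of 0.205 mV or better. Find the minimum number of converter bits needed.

Number of steps required ≥ 3.6 V / 0.205 mV = 17560.98.
Need 2^N ≥ 17560.98; 2^14 = 16384, 2^15 = 32768.
Minimum N = 15.

15 bits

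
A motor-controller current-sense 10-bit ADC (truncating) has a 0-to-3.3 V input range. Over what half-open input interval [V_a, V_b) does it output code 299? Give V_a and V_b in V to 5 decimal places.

[0.96357 V, 0.96680 V)

LSB = 3.3/2^10 = 3.223 mV.
V_a = V_low + 299·LSB = 0.963574 V; V_b = V_low + 300·LSB = 0.966797 V.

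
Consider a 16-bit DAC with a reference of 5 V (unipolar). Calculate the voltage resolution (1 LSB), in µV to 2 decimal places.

Full-scale span = 5 V.
LSB = 5 / 2^16 = 5 / 65536 = 7.62939e-05 V = 76.29 µV.

76.29 µV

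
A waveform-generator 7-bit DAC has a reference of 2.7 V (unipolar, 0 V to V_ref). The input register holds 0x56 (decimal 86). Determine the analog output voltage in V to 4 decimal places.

1.8141 V

LSB = 2.7 V / 2^7 = 21.094 mV.
Code 0x56 = 86 decimal.
V_out = 0 + 86 × 0.0210938 V = 1.81406 V.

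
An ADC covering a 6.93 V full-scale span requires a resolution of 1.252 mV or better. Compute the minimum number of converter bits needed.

13 bits

Number of steps required ≥ 6.93 V / 1.252 mV = 5535.14.
Need 2^N ≥ 5535.14; 2^12 = 4096, 2^13 = 8192.
Minimum N = 13.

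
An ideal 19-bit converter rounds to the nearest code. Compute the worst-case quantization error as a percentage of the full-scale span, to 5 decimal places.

Rounding → worst-case error = ½ LSB = V_FS/2^20, so 100/1048576 = 9.53674e-05 % of full scale.

0.00010 %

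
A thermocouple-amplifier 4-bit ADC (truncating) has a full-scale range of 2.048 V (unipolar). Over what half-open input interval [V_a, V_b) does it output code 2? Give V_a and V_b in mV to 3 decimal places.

LSB = 2.048/2^4 = 128.000 mV.
V_a = V_low + 2·LSB = 0.256 V; V_b = V_low + 3·LSB = 0.384 V.

[256.000 mV, 384.000 mV)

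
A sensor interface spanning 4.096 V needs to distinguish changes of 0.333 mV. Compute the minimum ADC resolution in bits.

14 bits

Number of steps required ≥ 4.096 V / 0.333 mV = 12300.30.
Need 2^N ≥ 12300.30; 2^13 = 8192, 2^14 = 16384.
Minimum N = 14.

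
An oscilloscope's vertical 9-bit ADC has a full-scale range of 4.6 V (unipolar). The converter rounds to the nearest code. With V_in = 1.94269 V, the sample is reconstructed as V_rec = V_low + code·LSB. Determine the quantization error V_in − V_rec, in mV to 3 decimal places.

2.065 mV

Step size: 4.6 V ÷ 2^9 = 8.984 mV.
(V_in − V_low)/LSB = (1.94269 − 0)/0.00898437 = 216.2298 → code 216 (round).
Code 216 maps back to 0 + 216×0.00898437 V = 1.940625 V.
Difference: 0.002065 V → 2.065 mV.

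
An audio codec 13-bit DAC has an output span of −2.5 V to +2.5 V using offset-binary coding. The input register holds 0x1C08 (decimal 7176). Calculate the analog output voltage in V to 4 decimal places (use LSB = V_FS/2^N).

LSB = 5 V / 2^13 = 0.610 mV.
Code 0x1C08 = 7176 decimal.
V_out = (−2.5) + 7176 × 0.000610352 V = 1.87988 V.

1.8799 V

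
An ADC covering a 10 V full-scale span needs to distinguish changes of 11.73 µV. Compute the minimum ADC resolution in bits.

20 bits

Number of steps required ≥ 10 V / 11.73 µV = 852514.92.
Need 2^N ≥ 852514.92; 2^19 = 524288, 2^20 = 1048576.
Minimum N = 20.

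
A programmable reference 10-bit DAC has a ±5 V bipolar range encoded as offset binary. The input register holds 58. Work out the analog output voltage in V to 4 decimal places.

-4.4336 V

LSB = 10 V / 2^10 = 9.766 mV.
V_out = (−5) + 58 × 0.00976562 V = -4.43359 V.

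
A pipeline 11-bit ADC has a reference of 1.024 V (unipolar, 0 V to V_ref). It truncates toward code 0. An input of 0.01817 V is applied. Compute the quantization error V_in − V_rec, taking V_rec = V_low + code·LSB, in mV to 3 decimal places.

Step size: 1.024 V ÷ 2^11 = 0.500 mV.
Scaled input = 36.3400 LSBs, so code = 36.
V_rec = 0 + 36·0.0005 = 0.018 V.
Difference: 0.00017 V → 0.170 mV.

0.170 mV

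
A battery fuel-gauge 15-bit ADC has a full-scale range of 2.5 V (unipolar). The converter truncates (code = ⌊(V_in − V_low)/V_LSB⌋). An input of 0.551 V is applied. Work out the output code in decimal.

With 32768 levels over 2.5 V, one step is 76.29 µV.
Input sits at 7222.067 steps above V_low.
Floor → code 7222.

code 7222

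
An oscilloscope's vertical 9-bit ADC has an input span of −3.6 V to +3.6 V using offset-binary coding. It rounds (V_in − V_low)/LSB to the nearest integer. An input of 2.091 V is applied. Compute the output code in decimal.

code 405

With 512 levels over 7.2 V, one step is 14.062 mV.
(2.091 − (−3.6)) / 0.0140625 = 404.693 LSBs.
So the output code is 405.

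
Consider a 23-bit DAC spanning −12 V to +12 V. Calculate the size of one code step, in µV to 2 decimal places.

Full-scale span = 24 V.
LSB = 24 / 2^23 = 24 / 8388608 = 2.86102e-06 V = 2.86 µV.

2.86 µV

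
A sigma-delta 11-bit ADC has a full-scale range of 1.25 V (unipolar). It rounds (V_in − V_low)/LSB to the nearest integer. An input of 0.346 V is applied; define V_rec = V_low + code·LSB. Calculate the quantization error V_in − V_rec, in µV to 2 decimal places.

-69.34 µV

Step size: 1.25 V ÷ 2^11 = 0.610 mV.
Scaled input = 566.8864 LSBs, so code = 567.
Code 567 maps back to 0 + 567×0.000610352 V = 0.34606934 V.
V_in − V_rec = -6.93359e-05 V = -69.34 µV.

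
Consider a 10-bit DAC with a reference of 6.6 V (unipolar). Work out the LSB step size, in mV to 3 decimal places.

Full-scale span = 6.6 V.
LSB = 6.6 / 2^10 = 6.6 / 1024 = 0.00644531 V = 6.445 mV.

6.445 mV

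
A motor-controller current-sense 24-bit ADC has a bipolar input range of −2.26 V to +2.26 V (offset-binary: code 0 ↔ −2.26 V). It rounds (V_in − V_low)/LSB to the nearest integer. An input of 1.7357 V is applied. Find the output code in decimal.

LSB = 4.52 V / 16777216 = 0.27 µV.
(1.7357 − (−2.26)) / 2.69413e-07 = 14831133.179 LSBs.
So the output code is 14831133.

code 14831133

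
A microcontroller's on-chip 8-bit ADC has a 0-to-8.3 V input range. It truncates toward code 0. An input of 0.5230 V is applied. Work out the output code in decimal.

code 16

LSB = 8.3 V / 256 = 32.422 mV.
(V_in − V_low)/LSB = (0.5230 − 0) / 0.0324219 = 16.131.
So the output code is 16.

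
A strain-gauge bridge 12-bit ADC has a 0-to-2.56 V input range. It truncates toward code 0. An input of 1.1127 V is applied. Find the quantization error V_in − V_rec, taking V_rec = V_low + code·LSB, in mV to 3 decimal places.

One LSB is 2.56 V / 4096 = 0.625 mV.
Scaled input = 1780.3200 LSBs, so code = 1780.
Reconstructed: 1.1125 V.
Error = 1.1127 − 1.1125 = 0.0002 V = 0.200 mV.

0.200 mV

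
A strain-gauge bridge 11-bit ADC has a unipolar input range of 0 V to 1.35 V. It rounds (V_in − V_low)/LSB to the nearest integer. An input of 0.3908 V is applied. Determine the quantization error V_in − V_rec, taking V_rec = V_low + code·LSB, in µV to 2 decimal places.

One LSB is 1.35 V / 2048 = 0.659 mV.
(V_in − V_low)/LSB = (0.3908 − 0)/0.00065918 = 592.8581 → code 593 (round).
Reconstructed: 0.39089355 V.
V_in − V_rec = -9.35547e-05 V = -93.55 µV.

-93.55 µV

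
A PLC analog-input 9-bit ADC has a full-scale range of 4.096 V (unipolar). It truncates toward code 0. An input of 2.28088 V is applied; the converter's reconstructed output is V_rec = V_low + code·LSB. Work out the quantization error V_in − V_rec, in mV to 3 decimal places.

0.880 mV

One LSB is 4.096 V / 512 = 8.000 mV.
(2.28088 − 0)/0.008 = 285.1100; ⌊·⌋ gives code 285.
Code 285 maps back to 0 + 285×0.008 V = 2.28 V.
Difference: 0.00088 V → 0.880 mV.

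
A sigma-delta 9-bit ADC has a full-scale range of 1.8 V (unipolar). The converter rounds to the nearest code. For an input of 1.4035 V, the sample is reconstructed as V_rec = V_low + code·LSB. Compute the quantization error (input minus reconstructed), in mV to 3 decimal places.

LSB = 1.8/2^9 = 3.516 mV.
Scaled input = 399.2178 LSBs, so code = 399.
Reconstructed: 1.4027344 V.
V_in − V_rec = 0.000765625 V = 0.766 mV.

0.766 mV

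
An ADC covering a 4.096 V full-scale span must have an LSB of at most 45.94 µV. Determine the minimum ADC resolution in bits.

Number of steps required ≥ 4.096 V / 45.94 µV = 89159.77.
Need 2^N ≥ 89159.77; 2^16 = 65536, 2^17 = 131072.
Minimum N = 17.

17 bits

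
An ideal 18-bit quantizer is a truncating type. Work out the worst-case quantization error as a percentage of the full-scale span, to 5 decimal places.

0.00038 %

Truncating → worst-case error = 1 LSB = V_FS/2^18, so 100/262144 = 0.00038147 % of full scale.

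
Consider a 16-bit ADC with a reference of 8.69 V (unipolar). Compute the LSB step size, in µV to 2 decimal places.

132.60 µV

Full-scale span = 8.69 V.
LSB = 8.69 / 2^16 = 8.69 / 65536 = 0.000132599 V = 132.60 µV.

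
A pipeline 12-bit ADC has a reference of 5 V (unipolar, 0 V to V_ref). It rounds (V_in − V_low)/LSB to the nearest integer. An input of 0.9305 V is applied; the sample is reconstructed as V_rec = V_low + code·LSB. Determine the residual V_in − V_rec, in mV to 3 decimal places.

LSB = 5/2^12 = 1.221 mV.
Scaled input = 762.2656 LSBs, so code = 762.
V_rec = 0 + 762·0.0012207 = 0.93017578 V.
V_in − V_rec = 0.000324219 V = 0.324 mV.

0.324 mV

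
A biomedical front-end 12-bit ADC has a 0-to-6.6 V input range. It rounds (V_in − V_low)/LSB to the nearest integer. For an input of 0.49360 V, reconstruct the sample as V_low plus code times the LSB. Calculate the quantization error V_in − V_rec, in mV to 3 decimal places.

0.534 mV

One LSB is 6.6 V / 4096 = 1.611 mV.
(0.49360 − 0)/0.00161133 = 306.3312; round gives code 306.
V_rec = 0 + 306·0.00161133 = 0.49306641 V.
Error = 0.49360 − 0.49306641 = 0.000533594 V = 0.534 mV.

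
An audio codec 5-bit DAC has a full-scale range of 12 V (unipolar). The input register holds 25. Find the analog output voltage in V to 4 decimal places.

9.3750 V

LSB = 12 V / 2^5 = 375.000 mV.
V_out = 0 + 25 × 0.375 V = 9.375 V.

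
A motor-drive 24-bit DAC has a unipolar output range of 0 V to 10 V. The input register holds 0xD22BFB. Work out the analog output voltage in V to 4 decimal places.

LSB = 10 V / 2^24 = 0.60 µV.
Code 0xD22BFB = 13773819 decimal.
V_out = 0 + 13773819 × 5.96046e-07 V = 8.20984 V.

8.2098 V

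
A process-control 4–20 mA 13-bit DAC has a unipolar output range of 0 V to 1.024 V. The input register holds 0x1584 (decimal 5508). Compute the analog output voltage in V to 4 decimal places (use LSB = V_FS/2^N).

LSB = 1.024 V / 2^13 = 125.00 µV.
Code 0x1584 = 5508 decimal.
V_out = 0 + 5508 × 0.000125 V = 0.6885 V.

0.6885 V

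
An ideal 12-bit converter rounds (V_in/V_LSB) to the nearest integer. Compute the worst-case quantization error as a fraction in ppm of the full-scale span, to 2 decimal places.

122.07 ppm

Rounding → worst-case error = ½ LSB = V_FS/2^13, so 1e+06/8192 = 122.07 ppm of full scale.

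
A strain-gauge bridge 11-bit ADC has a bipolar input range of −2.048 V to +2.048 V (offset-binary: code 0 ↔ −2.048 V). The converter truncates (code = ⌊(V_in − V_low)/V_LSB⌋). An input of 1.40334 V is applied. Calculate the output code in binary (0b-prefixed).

code 0b11010111101 (decimal 1725)

With 2048 levels over 4.096 V, one step is 2.000 mV.
Input sits at 1725.670 steps above V_low.
Floor → code 1725.
In binary (0b-prefixed): 0b11010111101.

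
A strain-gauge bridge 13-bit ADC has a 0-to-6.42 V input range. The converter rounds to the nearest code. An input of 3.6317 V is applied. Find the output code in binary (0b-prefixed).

LSB = 6.42 V / 8192 = 0.784 mV.
(V_in − V_low)/LSB = (3.6317 − 0) / 0.000783691 = 4634.094.
Round → code 4634.
In binary (0b-prefixed): 0b1001000011010.

code 0b1001000011010 (decimal 4634)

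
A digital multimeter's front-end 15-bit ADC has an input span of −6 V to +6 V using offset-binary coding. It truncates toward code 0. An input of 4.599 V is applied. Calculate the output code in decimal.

code 28942

With 32768 levels over 12 V, one step is 366.21 µV.
Input sits at 28942.336 steps above V_low.
Floor → code 28942.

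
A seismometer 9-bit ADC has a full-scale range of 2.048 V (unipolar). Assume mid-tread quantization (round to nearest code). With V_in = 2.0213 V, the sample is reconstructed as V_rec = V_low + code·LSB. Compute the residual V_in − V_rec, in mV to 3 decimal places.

One LSB is 2.048 V / 512 = 4.000 mV.
(2.0213 − 0)/0.004 = 505.3250; round gives code 505.
Reconstructed: 2.02 V.
V_in − V_rec = 0.0013 V = 1.300 mV.

1.300 mV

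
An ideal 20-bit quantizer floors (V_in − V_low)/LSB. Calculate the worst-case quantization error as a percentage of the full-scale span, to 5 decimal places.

0.00010 %

Truncating → worst-case error = 1 LSB = V_FS/2^20, so 100/1048576 = 9.53674e-05 % of full scale.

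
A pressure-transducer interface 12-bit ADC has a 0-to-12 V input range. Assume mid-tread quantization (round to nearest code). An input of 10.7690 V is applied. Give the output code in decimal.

code 3676

With 4096 levels over 12 V, one step is 2.930 mV.
(10.7690 − 0) / 0.00292969 = 3675.819 LSBs.
round(3675.819) = 3676.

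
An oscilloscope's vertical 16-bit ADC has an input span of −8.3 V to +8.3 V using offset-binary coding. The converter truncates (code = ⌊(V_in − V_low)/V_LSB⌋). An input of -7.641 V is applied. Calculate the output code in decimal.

LSB = 16.6 V / 65536 = 253.30 µV.
(V_in − V_low)/LSB = (-7.641 − (−8.3)) / 0.000253296 = 2601.700.
Floor → code 2601.

code 2601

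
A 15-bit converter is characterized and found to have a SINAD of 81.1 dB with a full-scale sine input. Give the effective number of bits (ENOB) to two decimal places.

13.18 bits

ENOB = (SINAD − 1.76) / 6.02 = (81.1 − 1.76)/6.02 = 13.179.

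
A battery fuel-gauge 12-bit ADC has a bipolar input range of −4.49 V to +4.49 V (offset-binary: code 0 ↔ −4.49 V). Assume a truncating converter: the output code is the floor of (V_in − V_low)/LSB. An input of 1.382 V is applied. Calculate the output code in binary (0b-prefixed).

Full-scale span = 8.98 V; LSB = 8.98/2^12 = 2.192 mV.
(1.382 − (−4.49)) / 0.00219238 = 2678.364 LSBs.
⌊·⌋(2678.364) = 2678.
In binary (0b-prefixed): 0b101001110110.

code 0b101001110110 (decimal 2678)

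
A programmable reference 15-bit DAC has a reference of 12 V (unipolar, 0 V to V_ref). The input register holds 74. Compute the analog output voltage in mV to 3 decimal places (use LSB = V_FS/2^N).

27.100 mV

LSB = 12 V / 2^15 = 366.21 µV.
V_out = 0 + 74 × 0.000366211 V = 0.0270996 V.
= 27.100 mV.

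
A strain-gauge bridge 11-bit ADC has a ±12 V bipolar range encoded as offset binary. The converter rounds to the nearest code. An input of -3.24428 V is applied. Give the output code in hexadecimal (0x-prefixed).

Full-scale span = 24 V; LSB = 24/2^11 = 11.719 mV.
(V_in − V_low)/LSB = (-3.24428 − (−12)) / 0.0117188 = 747.155.
Round → code 747.
In hexadecimal (0x-prefixed): 0x2EB.

code 0x2EB (decimal 747)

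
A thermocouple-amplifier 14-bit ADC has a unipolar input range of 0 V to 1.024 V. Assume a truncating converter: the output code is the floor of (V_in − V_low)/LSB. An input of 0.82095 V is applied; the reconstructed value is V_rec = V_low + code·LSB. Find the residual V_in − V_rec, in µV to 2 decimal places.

LSB = 1.024/2^14 = 62.50 µV.
Scaled input = 13135.2000 LSBs, so code = 13135.
Code 13135 maps back to 0 + 13135×6.25e-05 V = 0.8209375 V.
Error = 0.82095 − 0.8209375 = 1.25e-05 V = 12.50 µV.

12.50 µV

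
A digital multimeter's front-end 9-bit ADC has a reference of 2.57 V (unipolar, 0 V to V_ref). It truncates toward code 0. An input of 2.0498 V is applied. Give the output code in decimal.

code 408

Full-scale span = 2.57 V; LSB = 2.57/2^9 = 5.020 mV.
(V_in − V_low)/LSB = (2.0498 − 0) / 0.00501953 = 408.365.
So the output code is 408.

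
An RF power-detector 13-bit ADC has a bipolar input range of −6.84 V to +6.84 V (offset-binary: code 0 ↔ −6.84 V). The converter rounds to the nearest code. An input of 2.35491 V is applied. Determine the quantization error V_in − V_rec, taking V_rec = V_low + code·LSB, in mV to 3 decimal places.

LSB = 13.68/2^13 = 1.670 mV.
Scaled input = 5506.1917 LSBs, so code = 5506.
Reconstructed: 2.3545898 V.
V_in − V_rec = 0.000320156 V = 0.320 mV.

0.320 mV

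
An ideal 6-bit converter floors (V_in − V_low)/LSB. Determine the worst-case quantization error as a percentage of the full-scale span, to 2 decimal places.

1.56 %

Truncating → worst-case error = 1 LSB = V_FS/2^6, so 100/64 = 1.5625 % of full scale.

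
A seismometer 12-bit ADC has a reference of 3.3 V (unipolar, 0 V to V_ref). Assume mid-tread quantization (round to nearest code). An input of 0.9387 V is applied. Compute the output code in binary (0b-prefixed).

code 0b10010001101 (decimal 1165)

Full-scale span = 3.3 V; LSB = 3.3/2^12 = 0.806 mV.
(V_in − V_low)/LSB = (0.9387 − 0) / 0.000805664 = 1165.126.
So the output code is 1165.
In binary (0b-prefixed): 0b10010001101.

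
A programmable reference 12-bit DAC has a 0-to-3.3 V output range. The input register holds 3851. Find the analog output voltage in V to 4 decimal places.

LSB = 3.3 V / 2^12 = 0.806 mV.
V_out = 0 + 3851 × 0.000805664 V = 3.10261 V.

3.1026 V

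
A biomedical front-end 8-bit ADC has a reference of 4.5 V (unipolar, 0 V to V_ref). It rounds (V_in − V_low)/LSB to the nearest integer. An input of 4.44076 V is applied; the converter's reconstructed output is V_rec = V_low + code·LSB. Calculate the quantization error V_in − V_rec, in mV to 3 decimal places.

-6.506 mV

One LSB is 4.5 V / 256 = 17.578 mV.
(4.44076 − 0)/0.0175781 = 252.6299; round gives code 253.
V_rec = 0 + 253·0.0175781 = 4.4472656 V.
Difference: -0.00650563 V → -6.506 mV.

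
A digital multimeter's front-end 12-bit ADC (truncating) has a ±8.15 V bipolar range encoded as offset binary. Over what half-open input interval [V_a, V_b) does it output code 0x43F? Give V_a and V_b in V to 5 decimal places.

[-3.82429 V, -3.82031 V)

LSB = 16.3/2^12 = 3.979 mV.
Code 0x43F = 1087 decimal.
V_a = V_low + 1087·LSB = -3.82429 V; V_b = V_low + 1088·LSB = -3.82031 V.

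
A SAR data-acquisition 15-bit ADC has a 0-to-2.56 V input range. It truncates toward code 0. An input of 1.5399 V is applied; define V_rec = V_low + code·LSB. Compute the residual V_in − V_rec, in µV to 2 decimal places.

LSB = 2.56/2^15 = 78.12 µV.
(1.5399 − 0)/7.8125e-05 = 19710.7200; ⌊·⌋ gives code 19710.
Reconstructed: 1.5398437 V.
Difference: 5.625e-05 V → 56.25 µV.

56.25 µV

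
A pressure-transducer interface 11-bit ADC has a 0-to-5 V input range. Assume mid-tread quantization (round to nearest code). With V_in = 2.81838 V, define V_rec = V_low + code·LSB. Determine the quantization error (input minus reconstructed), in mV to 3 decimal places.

0.997 mV

Step size: 5 V ÷ 2^11 = 2.441 mV.
Scaled input = 1154.4084 LSBs, so code = 1154.
Reconstructed: 2.8173828 V.
Difference: 0.000997188 V → 0.997 mV.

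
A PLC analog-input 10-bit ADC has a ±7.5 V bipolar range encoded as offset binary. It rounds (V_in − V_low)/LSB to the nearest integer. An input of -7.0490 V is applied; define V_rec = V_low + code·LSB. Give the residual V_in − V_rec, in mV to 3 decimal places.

-3.102 mV

One LSB is 15 V / 1024 = 14.648 mV.
Scaled input = 30.7883 LSBs, so code = 31.
Code 31 maps back to (−7.5) + 31×0.0146484 V = -7.0458984 V.
V_in − V_rec = -0.00310156 V = -3.102 mV.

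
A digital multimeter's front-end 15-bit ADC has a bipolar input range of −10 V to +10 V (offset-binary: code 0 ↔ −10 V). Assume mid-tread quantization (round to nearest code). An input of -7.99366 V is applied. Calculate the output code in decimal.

code 3287

With 32768 levels over 20 V, one step is 0.610 mV.
Input sits at 3287.187 steps above V_low.
round(3287.187) = 3287.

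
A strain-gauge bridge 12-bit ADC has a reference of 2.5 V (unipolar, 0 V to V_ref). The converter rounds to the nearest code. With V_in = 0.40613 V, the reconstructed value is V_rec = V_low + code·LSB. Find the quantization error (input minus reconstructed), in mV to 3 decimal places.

0.246 mV

Step size: 2.5 V ÷ 2^12 = 0.610 mV.
(0.40613 − 0)/0.000610352 = 665.4034; round gives code 665.
V_rec = 0 + 665·0.000610352 = 0.40588379 V.
Error = 0.40613 − 0.40588379 = 0.000246211 V = 0.246 mV.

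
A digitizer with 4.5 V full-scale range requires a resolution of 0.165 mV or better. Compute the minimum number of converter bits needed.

Number of steps required ≥ 4.5 V / 0.165 mV = 27272.73.
Need 2^N ≥ 27272.73; 2^14 = 16384, 2^15 = 32768.
Minimum N = 15.

15 bits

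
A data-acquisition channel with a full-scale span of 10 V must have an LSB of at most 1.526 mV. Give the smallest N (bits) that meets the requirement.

Number of steps required ≥ 10 V / 1.526 mV = 6553.08.
Need 2^N ≥ 6553.08; 2^12 = 4096, 2^13 = 8192.
Minimum N = 13.

13 bits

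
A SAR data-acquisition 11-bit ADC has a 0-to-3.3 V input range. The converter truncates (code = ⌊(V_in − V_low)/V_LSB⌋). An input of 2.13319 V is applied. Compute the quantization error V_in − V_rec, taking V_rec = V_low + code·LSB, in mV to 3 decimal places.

Step size: 3.3 V ÷ 2^11 = 1.611 mV.
Scaled input = 1323.8706 LSBs, so code = 1323.
V_rec = 0 + 1323·0.00161133 = 2.1317871 V.
Error = 2.13319 − 2.1317871 = 0.00140289 V = 1.403 mV.

1.403 mV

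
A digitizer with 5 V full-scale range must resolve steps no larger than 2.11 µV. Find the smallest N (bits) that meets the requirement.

22 bits

Number of steps required ≥ 5 V / 2.11 µV = 2369668.25.
Need 2^N ≥ 2369668.25; 2^21 = 2097152, 2^22 = 4194304.
Minimum N = 22.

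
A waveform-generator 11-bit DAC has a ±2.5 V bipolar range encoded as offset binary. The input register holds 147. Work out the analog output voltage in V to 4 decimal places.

-2.1411 V

LSB = 5 V / 2^11 = 2.441 mV.
V_out = (−2.5) + 147 × 0.00244141 V = -2.14111 V.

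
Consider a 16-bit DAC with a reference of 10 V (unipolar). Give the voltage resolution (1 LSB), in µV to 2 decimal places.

Full-scale span = 10 V.
LSB = 10 / 2^16 = 10 / 65536 = 0.000152588 V = 152.59 µV.

152.59 µV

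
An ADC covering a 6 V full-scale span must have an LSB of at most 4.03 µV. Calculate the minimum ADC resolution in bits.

21 bits

Number of steps required ≥ 6 V / 4.03 µV = 1488833.75.
Need 2^N ≥ 1488833.75; 2^20 = 1048576, 2^21 = 2097152.
Minimum N = 21.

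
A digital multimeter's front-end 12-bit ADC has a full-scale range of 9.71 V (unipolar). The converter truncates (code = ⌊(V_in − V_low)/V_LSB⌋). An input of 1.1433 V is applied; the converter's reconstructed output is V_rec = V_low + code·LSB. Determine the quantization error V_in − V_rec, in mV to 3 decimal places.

0.668 mV

One LSB is 9.71 V / 4096 = 2.371 mV.
(V_in − V_low)/LSB = (1.1433 − 0)/0.00237061 = 482.2819 → code 482 (floor).
Code 482 maps back to 0 + 482×0.00237061 V = 1.1426318 V.
Error = 1.1433 − 1.1426318 = 0.000668164 V = 0.668 mV.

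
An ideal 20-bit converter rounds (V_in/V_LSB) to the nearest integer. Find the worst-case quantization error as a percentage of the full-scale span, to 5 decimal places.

Rounding → worst-case error = ½ LSB = V_FS/2^21, so 100/2097152 = 4.76837e-05 % of full scale.

0.00005 %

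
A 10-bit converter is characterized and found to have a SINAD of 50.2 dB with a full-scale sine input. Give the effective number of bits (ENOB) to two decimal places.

8.05 bits

ENOB = (SINAD − 1.76) / 6.02 = (50.2 − 1.76)/6.02 = 8.047.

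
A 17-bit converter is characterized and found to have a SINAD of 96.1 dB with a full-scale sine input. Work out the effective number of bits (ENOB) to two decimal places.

15.67 bits

ENOB = (SINAD − 1.76) / 6.02 = (96.1 − 1.76)/6.02 = 15.671.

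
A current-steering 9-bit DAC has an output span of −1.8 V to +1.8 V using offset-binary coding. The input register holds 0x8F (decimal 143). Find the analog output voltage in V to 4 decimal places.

LSB = 3.6 V / 2^9 = 7.031 mV.
Code 0x8F = 143 decimal.
V_out = (−1.8) + 143 × 0.00703125 V = -0.794531 V.

-0.7945 V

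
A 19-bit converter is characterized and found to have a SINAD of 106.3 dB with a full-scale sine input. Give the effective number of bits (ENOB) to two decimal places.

17.37 bits

ENOB = (SINAD − 1.76) / 6.02 = (106.3 − 1.76)/6.02 = 17.365.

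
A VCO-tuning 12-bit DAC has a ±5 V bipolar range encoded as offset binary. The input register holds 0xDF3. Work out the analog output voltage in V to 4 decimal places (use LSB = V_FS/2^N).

LSB = 10 V / 2^12 = 2.441 mV.
Code 0xDF3 = 3571 decimal.
V_out = (−5) + 3571 × 0.00244141 V = 3.71826 V.

3.7183 V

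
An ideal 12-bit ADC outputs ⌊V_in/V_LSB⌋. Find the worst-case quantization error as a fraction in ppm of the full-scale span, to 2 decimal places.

244.14 ppm

Truncating → worst-case error = 1 LSB = V_FS/2^12, so 1e+06/4096 = 244.141 ppm of full scale.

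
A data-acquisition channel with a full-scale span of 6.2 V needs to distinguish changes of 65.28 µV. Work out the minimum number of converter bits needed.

17 bits

Number of steps required ≥ 6.2 V / 65.28 µV = 94975.49.
Need 2^N ≥ 94975.49; 2^16 = 65536, 2^17 = 131072.
Minimum N = 17.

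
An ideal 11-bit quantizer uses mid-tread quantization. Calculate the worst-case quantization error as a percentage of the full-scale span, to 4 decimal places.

0.0244 %

Rounding → worst-case error = ½ LSB = V_FS/2^12, so 100/4096 = 0.0244141 % of full scale.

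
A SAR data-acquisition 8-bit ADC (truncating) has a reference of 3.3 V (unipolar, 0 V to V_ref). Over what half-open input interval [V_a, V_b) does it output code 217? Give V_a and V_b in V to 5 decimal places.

LSB = 3.3/2^8 = 12.891 mV.
V_a = V_low + 217·LSB = 2.79727 V; V_b = V_low + 218·LSB = 2.81016 V.

[2.79727 V, 2.81016 V)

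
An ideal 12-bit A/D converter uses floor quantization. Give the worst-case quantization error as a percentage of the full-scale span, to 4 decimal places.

Truncating → worst-case error = 1 LSB = V_FS/2^12, so 100/4096 = 0.0244141 % of full scale.

0.0244 %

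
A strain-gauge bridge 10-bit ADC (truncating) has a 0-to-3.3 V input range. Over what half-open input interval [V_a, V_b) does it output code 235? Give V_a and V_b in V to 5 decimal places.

[0.75732 V, 0.76055 V)

LSB = 3.3/2^10 = 3.223 mV.
V_a = V_low + 235·LSB = 0.757324 V; V_b = V_low + 236·LSB = 0.760547 V.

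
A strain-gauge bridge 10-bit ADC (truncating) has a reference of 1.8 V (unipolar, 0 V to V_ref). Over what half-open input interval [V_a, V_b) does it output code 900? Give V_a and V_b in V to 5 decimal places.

LSB = 1.8/2^10 = 1.758 mV.
V_a = V_low + 900·LSB = 1.58203 V; V_b = V_low + 901·LSB = 1.58379 V.

[1.58203 V, 1.58379 V)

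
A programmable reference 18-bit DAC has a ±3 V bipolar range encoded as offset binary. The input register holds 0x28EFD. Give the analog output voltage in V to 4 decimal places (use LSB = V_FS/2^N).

0.8378 V

LSB = 6 V / 2^18 = 22.89 µV.
Code 0x28EFD = 167677 decimal.
V_out = (−3) + 167677 × 2.28882e-05 V = 0.837822 V.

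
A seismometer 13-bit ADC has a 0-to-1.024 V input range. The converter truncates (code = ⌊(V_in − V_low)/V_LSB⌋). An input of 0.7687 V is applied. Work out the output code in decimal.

Full-scale span = 1.024 V; LSB = 1.024/2^13 = 125.00 µV.
(0.7687 − 0) / 0.000125 = 6149.600 LSBs.
Floor → code 6149.

code 6149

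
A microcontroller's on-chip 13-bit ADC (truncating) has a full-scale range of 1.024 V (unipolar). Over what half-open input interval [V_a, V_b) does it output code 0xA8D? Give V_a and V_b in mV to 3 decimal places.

LSB = 1.024/2^13 = 125.00 µV.
Code 0xA8D = 2701 decimal.
V_a = V_low + 2701·LSB = 0.337625 V; V_b = V_low + 2702·LSB = 0.33775 V.

[337.625 mV, 337.750 mV)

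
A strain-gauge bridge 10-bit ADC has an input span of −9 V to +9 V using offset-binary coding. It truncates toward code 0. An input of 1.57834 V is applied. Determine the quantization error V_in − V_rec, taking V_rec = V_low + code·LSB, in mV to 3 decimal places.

13.887 mV

Step size: 18 V ÷ 2^10 = 17.578 mV.
(V_in − V_low)/LSB = (1.57834 − (−9))/0.0175781 = 601.7900 → code 601 (floor).
Code 601 maps back to (−9) + 601×0.0175781 V = 1.5644531 V.
Error = 1.57834 − 1.5644531 = 0.0138869 V = 13.887 mV.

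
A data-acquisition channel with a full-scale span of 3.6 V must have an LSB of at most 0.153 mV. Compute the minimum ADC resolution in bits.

15 bits

Number of steps required ≥ 3.6 V / 0.153 mV = 23529.41.
Need 2^N ≥ 23529.41; 2^14 = 16384, 2^15 = 32768.
Minimum N = 15.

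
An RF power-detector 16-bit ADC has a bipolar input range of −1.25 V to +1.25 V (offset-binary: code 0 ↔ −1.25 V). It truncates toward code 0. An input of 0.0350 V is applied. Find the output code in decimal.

LSB = 2.5 V / 65536 = 38.15 µV.
(V_in − V_low)/LSB = (0.0350 − (−1.25)) / 3.8147e-05 = 33685.504.
So the output code is 33685.

code 33685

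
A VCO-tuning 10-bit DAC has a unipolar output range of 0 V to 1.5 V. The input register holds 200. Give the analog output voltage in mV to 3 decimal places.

LSB = 1.5 V / 2^10 = 1.465 mV.
V_out = 0 + 200 × 0.00146484 V = 0.292969 V.
= 292.969 mV.

292.969 mV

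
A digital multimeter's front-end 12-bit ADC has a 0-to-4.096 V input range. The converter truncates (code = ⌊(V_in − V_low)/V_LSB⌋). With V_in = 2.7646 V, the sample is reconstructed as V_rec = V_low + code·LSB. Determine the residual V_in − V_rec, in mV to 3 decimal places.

LSB = 4.096/2^12 = 1.000 mV.
Scaled input = 2764.6000 LSBs, so code = 2764.
V_rec = 0 + 2764·0.001 = 2.764 V.
Difference: 0.0006 V → 0.600 mV.

0.600 mV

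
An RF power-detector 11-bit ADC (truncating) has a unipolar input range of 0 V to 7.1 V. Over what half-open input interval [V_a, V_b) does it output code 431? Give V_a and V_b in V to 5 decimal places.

LSB = 7.1/2^11 = 3.467 mV.
V_a = V_low + 431·LSB = 1.49419 V; V_b = V_low + 432·LSB = 1.49766 V.

[1.49419 V, 1.49766 V)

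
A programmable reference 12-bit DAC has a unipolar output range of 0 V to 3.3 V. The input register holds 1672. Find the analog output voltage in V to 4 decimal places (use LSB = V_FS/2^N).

LSB = 3.3 V / 2^12 = 0.806 mV.
V_out = 0 + 1672 × 0.000805664 V = 1.34707 V.

1.3471 V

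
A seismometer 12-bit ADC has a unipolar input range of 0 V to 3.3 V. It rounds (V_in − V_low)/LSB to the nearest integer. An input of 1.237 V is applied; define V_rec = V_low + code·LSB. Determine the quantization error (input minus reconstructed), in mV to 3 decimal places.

0.306 mV

LSB = 3.3/2^12 = 0.806 mV.
(V_in − V_low)/LSB = (1.237 − 0)/0.000805664 = 1535.3794 → code 1535 (round).
Code 1535 maps back to 0 + 1535×0.000805664 V = 1.2366943 V.
Difference: 0.000305664 V → 0.306 mV.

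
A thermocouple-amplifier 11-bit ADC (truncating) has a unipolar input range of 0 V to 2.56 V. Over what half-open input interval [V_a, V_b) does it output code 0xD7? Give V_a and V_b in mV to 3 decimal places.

[268.750 mV, 270.000 mV)

LSB = 2.56/2^11 = 1.250 mV.
Code 0xD7 = 215 decimal.
V_a = V_low + 215·LSB = 0.26875 V; V_b = V_low + 216·LSB = 0.27 V.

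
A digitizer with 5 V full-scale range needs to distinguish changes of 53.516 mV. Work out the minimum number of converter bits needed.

7 bits

Number of steps required ≥ 5 V / 53.516 mV = 93.43.
Need 2^N ≥ 93.43; 2^6 = 64, 2^7 = 128.
Minimum N = 7.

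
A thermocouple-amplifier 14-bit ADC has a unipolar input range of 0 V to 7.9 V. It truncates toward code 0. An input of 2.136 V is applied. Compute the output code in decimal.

code 4429

With 16384 levels over 7.9 V, one step is 482.18 µV.
Input sits at 4429.902 steps above V_low.
⌊·⌋(4429.902) = 4429.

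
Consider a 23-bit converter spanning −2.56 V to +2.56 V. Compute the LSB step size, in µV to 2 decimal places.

Full-scale span = 5.12 V.
LSB = 5.12 / 2^23 = 5.12 / 8388608 = 6.10352e-07 V = 0.61 µV.

0.61 µV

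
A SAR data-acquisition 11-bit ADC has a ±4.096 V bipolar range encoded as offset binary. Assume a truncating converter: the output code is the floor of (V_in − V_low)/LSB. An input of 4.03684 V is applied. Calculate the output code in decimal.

code 2033

With 2048 levels over 8.192 V, one step is 4.000 mV.
(4.03684 − (−4.096)) / 0.004 = 2033.210 LSBs.
So the output code is 2033.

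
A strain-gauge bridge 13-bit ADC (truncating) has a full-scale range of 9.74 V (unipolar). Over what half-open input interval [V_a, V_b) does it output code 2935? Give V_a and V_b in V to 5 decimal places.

LSB = 9.74/2^13 = 1.189 mV.
V_a = V_low + 2935·LSB = 3.48961 V; V_b = V_low + 2936·LSB = 3.4908 V.

[3.48961 V, 3.49080 V)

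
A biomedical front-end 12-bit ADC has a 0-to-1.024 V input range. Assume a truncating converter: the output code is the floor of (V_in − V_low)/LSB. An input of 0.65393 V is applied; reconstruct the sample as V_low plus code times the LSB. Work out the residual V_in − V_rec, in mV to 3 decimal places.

LSB = 1.024/2^12 = 250.00 µV.
Scaled input = 2615.7200 LSBs, so code = 2615.
Code 2615 maps back to 0 + 2615×0.00025 V = 0.65375 V.
V_in − V_rec = 0.00018 V = 0.180 mV.

0.180 mV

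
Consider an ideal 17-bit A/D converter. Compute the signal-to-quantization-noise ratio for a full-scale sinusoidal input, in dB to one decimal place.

SNR ≈ 6.02·N + 1.76 dB = 6.02·17 + 1.76 = 104.10 dB.

104.1 dB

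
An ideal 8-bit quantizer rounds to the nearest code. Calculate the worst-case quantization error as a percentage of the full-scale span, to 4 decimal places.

0.1953 %

Rounding → worst-case error = ½ LSB = V_FS/2^9, so 100/512 = 0.195312 % of full scale.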